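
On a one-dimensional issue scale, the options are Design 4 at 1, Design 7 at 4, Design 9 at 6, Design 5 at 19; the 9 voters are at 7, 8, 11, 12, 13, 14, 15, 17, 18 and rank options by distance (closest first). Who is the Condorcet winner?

With single-peaked preferences on a line, the Condorcet winner is the candidate closest to the median voter.
The median voter (position 13) is closest to Design 5 at 19.
Check: Design 5 vs Design 7 — voters closer to Design 5: 6 of 9.

Design 5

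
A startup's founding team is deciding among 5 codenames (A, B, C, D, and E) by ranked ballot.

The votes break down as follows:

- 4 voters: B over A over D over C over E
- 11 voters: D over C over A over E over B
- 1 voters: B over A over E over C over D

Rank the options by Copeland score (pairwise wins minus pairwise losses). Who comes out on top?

Pairwise results:
  A vs B: A wins 11–5.
  A vs C: C wins 11–5.
  A vs D: D wins 11–5.
  A vs E: A wins 16–0.
  B vs C: C wins 11–5.
  B vs D: D wins 11–5.
  B vs E: E wins 11–5.
  C vs D: D wins 15–1.
  C vs E: C wins 15–1.
  D vs E: D wins 15–1.
Copeland scores (wins − losses):
  A: 2 − 2 = 0
  B: 0 − 4 = -4
  C: 3 − 1 = 2
  D: 4 − 0 = 4
  E: 1 − 3 = -2
D has the best Copeland score.

D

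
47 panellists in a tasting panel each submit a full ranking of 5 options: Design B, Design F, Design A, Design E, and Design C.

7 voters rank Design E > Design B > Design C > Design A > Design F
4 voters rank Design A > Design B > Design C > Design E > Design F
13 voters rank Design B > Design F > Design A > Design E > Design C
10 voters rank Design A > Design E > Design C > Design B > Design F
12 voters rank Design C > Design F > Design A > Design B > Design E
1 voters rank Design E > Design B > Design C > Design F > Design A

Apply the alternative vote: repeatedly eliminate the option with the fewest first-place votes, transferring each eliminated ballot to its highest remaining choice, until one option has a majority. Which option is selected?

Design A

Round 1: Design A 14, Design B 13, Design C 12, Design E 8, Design F 0. Design F has the fewest and is eliminated.
Round 2: Design A 14, Design B 13, Design C 12, Design E 8. Design E has the fewest and is eliminated.
Round 3: Design B 21, Design A 14, Design C 12. Design C has the fewest and is eliminated.
Round 4: Design A 26, Design B 21. Design A has a majority.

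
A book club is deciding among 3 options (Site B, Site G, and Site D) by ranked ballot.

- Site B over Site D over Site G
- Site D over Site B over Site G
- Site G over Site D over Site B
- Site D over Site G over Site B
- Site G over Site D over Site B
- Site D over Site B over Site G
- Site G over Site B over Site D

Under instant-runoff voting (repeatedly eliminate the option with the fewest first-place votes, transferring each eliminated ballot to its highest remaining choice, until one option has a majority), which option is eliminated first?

Site B

Round 1: Site G 3, Site D 3, Site B 1. Site B has the fewest and is eliminated.
Round 2: Site D 4, Site G 3. Site D has a majority.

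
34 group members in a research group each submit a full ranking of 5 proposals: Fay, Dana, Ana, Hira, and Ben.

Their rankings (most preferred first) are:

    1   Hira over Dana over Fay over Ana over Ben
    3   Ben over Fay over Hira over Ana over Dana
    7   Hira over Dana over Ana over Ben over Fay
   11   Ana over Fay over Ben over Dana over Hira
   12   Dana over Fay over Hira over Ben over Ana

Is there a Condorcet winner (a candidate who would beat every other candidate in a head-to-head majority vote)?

Yes

Head-to-head results (34 voters total):
Fay vs Dana: Dana wins 20–14.
Fay vs Ana: Ana wins 18–16.
Fay vs Hira: Fay wins 26–8.
Fay vs Ben: Fay wins 24–10.
Dana vs Ana: Dana wins 20–14.
Dana vs Hira: Dana wins 23–11.
Dana vs Ben: Dana wins 20–14.
Ana vs Hira: Hira wins 23–11.
Ana vs Ben: Ana wins 19–15.
Hira vs Ben: Hira wins 20–14.
Dana beats each rival — Fay (20–14), Ana (20–14), Hira (23–11), Ben (20–14) — so Dana is the Condorcet winner.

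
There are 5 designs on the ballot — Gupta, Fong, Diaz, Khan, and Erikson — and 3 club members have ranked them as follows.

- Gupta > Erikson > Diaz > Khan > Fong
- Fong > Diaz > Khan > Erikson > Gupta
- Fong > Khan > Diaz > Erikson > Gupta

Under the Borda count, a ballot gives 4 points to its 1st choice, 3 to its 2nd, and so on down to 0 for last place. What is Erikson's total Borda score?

5

Borda scores:
  Gupta: 4 + 0 + 0 = 4
  Fong: 0 + 4 + 4 = 8
  Diaz: 2 + 3 + 2 = 7
  Khan: 1 + 2 + 3 = 6
  Erikson: 3 + 1 + 1 = 5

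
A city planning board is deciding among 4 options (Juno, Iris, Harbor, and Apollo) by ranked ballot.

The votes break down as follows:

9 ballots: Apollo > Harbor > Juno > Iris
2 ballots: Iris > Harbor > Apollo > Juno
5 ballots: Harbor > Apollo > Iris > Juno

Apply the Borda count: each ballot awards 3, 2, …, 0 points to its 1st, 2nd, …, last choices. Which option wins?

Borda scores:
  Juno: 9·1 + 2·0 + 5·0 = 9
  Iris: 9·0 + 2·3 + 5·1 = 11
  Harbor: 9·2 + 2·2 + 5·3 = 37
  Apollo: 9·3 + 2·1 + 5·2 = 39
Apollo has the highest total.

Apollo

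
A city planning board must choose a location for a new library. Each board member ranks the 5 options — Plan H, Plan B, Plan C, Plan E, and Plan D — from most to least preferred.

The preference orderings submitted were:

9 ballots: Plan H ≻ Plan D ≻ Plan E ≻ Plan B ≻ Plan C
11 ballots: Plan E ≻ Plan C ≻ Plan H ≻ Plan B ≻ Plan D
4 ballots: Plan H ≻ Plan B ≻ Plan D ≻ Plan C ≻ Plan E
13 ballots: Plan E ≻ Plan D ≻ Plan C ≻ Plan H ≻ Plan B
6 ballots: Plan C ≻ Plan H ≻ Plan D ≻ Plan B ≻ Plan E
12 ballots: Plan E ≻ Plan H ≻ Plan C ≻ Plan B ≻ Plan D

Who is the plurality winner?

First-place vote totals:
  Plan H: 13
  Plan B: 0
  Plan C: 6
  Plan E: 36
  Plan D: 0
Plan E has the most first-place votes.

Plan E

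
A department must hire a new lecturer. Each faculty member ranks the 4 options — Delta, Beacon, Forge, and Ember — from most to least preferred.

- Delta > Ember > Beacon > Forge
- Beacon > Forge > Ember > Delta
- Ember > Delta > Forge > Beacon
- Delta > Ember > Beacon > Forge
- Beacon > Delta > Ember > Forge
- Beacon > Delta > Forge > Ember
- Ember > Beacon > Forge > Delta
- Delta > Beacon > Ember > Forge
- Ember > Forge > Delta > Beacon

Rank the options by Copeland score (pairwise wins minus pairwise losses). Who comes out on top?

Delta

Pairwise results:
  Delta vs Beacon: Delta wins 5–4.
  Delta vs Forge: Delta wins 6–3.
  Delta vs Ember: Delta wins 5–4.
  Beacon vs Forge: Beacon wins 7–2.
  Beacon vs Ember: Ember wins 5–4.
  Forge vs Ember: Ember wins 7–2.
Copeland scores (wins − losses):
  Delta: 3 − 0 = 3
  Beacon: 1 − 2 = -1
  Forge: 0 − 3 = -3
  Ember: 2 − 1 = 1
Delta has the best Copeland score.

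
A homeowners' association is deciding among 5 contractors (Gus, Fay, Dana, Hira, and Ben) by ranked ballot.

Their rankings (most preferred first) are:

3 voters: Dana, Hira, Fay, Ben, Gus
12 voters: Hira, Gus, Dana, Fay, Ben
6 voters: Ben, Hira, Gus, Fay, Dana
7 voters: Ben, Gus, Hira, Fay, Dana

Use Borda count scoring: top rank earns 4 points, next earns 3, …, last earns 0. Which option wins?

Borda scores:
  Gus: 3·0 + 12·3 + 6·2 + 7·3 = 69
  Fay: 3·2 + 12·1 + 6·1 + 7·1 = 31
  Dana: 3·4 + 12·2 + 6·0 + 7·0 = 36
  Hira: 3·3 + 12·4 + 6·3 + 7·2 = 89
  Ben: 3·1 + 12·0 + 6·4 + 7·4 = 55
Hira has the highest total.

Hira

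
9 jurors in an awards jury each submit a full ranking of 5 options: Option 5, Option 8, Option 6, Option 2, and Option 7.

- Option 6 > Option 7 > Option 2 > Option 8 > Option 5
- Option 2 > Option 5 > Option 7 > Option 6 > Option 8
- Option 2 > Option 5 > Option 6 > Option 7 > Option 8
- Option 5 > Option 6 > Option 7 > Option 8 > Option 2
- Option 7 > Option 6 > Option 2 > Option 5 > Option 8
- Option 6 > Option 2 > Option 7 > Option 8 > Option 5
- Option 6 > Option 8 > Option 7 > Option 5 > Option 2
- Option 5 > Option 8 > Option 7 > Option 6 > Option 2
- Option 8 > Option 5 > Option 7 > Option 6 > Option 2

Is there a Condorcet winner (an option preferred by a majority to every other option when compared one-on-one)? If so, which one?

Head-to-head results (9 voters total):
Option 5 vs Option 8: Option 5 wins 5–4.
Option 5 vs Option 6: Option 5 wins 5–4.
Option 5 vs Option 2: Option 2 wins 5–4.
Option 5 vs Option 7: Option 5 wins 5–4.
Option 8 vs Option 6: Option 6 wins 7–2.
Option 8 vs Option 2: Option 2 wins 5–4.
Option 8 vs Option 7: Option 7 wins 6–3.
Option 6 vs Option 2: Option 6 wins 7–2.
Option 6 vs Option 7: Option 6 wins 5–4.
Option 2 vs Option 7: Option 7 wins 6–3.
No candidate beats all others: Option 5 beats Option 6 beats Option 2 beats Option 5, a majority cycle.

There is no Condorcet winner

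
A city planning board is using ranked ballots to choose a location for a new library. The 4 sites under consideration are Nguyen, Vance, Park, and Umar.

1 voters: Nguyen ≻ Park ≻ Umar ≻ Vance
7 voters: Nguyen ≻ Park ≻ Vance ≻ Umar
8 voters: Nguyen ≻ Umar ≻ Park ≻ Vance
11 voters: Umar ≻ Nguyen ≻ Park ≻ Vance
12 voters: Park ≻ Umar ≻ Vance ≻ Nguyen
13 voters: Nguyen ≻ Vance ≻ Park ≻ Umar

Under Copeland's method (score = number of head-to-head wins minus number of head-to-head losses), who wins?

Nguyen

Pairwise results:
  Nguyen vs Vance: Nguyen wins 40–12.
  Nguyen vs Park: Nguyen wins 40–12.
  Nguyen vs Umar: Nguyen wins 29–23.
  Vance vs Park: Park wins 39–13.
  Vance vs Umar: Umar wins 32–20.
  Park vs Umar: Park wins 33–19.
Copeland scores (wins − losses):
  Nguyen: 3 − 0 = 3
  Vance: 0 − 3 = -3
  Park: 2 − 1 = 1
  Umar: 1 − 2 = -1
Nguyen has the best Copeland score.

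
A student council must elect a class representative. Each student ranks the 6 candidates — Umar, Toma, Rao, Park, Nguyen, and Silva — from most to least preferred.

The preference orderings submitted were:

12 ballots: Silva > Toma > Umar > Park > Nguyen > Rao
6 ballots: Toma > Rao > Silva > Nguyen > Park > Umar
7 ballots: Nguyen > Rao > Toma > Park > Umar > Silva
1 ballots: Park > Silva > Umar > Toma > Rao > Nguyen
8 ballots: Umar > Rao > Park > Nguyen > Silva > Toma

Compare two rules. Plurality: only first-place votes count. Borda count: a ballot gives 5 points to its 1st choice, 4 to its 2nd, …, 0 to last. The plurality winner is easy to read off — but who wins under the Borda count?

Plurality first-place counts: Umar 8, Toma 6, Rao 0, Park 1, Nguyen 7, Silva 12 → Silva.
Borda totals: Umar 86, Toma 101, Rao 85, Park 73, Nguyen 75, Silva 90 → Toma.

Toma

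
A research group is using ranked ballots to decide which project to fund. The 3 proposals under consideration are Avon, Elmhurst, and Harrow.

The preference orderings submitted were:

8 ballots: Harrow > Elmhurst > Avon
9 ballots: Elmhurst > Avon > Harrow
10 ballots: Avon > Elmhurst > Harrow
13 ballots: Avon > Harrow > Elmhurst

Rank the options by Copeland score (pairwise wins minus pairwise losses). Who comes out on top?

Avon

Pairwise results:
  Avon vs Elmhurst: Avon wins 23–17.
  Avon vs Harrow: Avon wins 32–8.
  Elmhurst vs Harrow: Harrow wins 21–19.
Copeland scores (wins − losses):
  Avon: 2 − 0 = 2
  Elmhurst: 0 − 2 = -2
  Harrow: 1 − 1 = 0
Avon has the best Copeland score.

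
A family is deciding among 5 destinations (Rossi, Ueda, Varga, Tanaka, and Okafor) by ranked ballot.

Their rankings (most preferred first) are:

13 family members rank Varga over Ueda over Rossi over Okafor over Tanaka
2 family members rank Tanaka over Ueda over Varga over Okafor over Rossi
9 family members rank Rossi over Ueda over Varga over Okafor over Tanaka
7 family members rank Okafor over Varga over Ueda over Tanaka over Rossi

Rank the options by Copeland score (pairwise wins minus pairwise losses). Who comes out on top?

Varga

Pairwise results:
  Rossi vs Ueda: Ueda wins 22–9.
  Rossi vs Varga: Varga wins 22–9.
  Rossi vs Tanaka: Rossi wins 22–9.
  Rossi vs Okafor: Rossi wins 22–9.
  Ueda vs Varga: Varga wins 20–11.
  Ueda vs Tanaka: Ueda wins 29–2.
  Ueda vs Okafor: Ueda wins 24–7.
  Varga vs Tanaka: Varga wins 29–2.
  Varga vs Okafor: Varga wins 24–7.
  Tanaka vs Okafor: Okafor wins 29–2.
Copeland scores (wins − losses):
  Rossi: 2 − 2 = 0
  Ueda: 3 − 1 = 2
  Varga: 4 − 0 = 4
  Tanaka: 0 − 4 = -4
  Okafor: 1 − 3 = -2
Varga has the best Copeland score.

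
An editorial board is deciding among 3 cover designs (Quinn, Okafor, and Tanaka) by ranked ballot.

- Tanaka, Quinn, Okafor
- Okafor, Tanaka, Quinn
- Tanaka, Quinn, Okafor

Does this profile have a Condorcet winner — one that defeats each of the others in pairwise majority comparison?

Head-to-head results (3 voters total):
Quinn vs Okafor: Quinn wins 2–1.
Quinn vs Tanaka: Tanaka wins 3–0.
Okafor vs Tanaka: Tanaka wins 2–1.
Tanaka beats each rival — Quinn (3–0), Okafor (2–1) — so Tanaka is the Condorcet winner.

Yes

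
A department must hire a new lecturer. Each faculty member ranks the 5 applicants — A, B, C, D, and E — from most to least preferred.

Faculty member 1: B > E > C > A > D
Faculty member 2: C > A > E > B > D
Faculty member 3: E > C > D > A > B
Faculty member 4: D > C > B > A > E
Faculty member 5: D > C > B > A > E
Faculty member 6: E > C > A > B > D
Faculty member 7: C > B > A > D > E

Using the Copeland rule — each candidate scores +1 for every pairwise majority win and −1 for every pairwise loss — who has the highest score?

C

Pairwise results:
  A vs B: B wins 4–3.
  A vs C: C wins 7–0.
  A vs D: A wins 4–3.
  A vs E: A wins 4–3.
  B vs C: C wins 6–1.
  B vs D: B wins 4–3.
  B vs E: B wins 4–3.
  C vs D: C wins 5–2.
  C vs E: C wins 4–3.
  D vs E: E wins 4–3.
Copeland scores (wins − losses):
  A: 2 − 2 = 0
  B: 3 − 1 = 2
  C: 4 − 0 = 4
  D: 0 − 4 = -4
  E: 1 − 3 = -2
C has the best Copeland score.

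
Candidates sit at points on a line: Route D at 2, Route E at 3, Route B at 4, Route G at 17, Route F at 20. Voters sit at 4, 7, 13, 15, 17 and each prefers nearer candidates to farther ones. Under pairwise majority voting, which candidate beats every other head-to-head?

Route G

With single-peaked preferences on a line, the Condorcet winner is the candidate closest to the median voter.
The median voter (position 13) is closest to Route G at 17.
Check: Route G vs Route D — voters closer to Route G: 3 of 5.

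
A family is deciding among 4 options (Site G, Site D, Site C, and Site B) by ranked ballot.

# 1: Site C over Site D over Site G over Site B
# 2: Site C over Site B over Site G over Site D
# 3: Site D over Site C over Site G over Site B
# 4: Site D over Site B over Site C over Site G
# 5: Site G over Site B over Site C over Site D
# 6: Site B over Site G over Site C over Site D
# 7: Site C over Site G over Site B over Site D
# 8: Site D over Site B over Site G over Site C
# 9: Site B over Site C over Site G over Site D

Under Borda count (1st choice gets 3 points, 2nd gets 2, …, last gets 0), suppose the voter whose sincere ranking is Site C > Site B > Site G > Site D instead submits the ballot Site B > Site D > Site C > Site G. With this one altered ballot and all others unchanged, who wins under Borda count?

Borda totals with the altered ballot: Site G 11, Site D 13, Site C 14, Site B 16.
The switch changes the winner from Site C to Site B.

Site B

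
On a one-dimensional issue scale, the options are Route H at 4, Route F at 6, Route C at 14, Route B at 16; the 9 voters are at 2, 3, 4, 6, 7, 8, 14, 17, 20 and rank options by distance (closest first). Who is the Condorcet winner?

Route F

With single-peaked preferences on a line, the Condorcet winner is the candidate closest to the median voter.
The median voter (position 7) is closest to Route F at 6.
Check: Route F vs Route B — voters closer to Route F: 6 of 9.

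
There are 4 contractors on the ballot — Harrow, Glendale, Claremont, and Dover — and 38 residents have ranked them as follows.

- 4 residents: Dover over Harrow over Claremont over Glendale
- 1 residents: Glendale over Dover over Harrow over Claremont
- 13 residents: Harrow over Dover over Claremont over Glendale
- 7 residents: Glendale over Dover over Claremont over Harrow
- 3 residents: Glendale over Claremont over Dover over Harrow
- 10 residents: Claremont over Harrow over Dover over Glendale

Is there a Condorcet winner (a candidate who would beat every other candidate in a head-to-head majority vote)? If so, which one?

No Condorcet winner

Head-to-head results (38 voters total):
Harrow vs Glendale: Harrow wins 27–11.
Harrow vs Claremont: Claremont wins 20–18.
Harrow vs Dover: Harrow wins 23–15.
Glendale vs Claremont: Claremont wins 27–11.
Glendale vs Dover: Dover wins 27–11.
Claremont vs Dover: Dover wins 25–13.
No candidate beats all others: Harrow beats Dover beats Claremont beats Harrow, a majority cycle.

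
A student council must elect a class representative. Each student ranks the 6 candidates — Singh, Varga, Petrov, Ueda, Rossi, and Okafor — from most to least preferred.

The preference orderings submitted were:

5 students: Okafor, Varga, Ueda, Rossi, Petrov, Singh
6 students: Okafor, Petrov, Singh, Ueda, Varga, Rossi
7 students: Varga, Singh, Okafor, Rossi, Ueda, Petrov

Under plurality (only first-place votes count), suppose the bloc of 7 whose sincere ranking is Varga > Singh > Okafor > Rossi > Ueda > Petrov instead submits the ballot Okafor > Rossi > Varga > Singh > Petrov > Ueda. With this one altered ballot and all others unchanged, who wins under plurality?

First-place totals with the altered ballot: Singh 0, Varga 0, Petrov 0, Ueda 0, Rossi 0, Okafor 18.
The winner is unchanged: still Okafor.

Okafor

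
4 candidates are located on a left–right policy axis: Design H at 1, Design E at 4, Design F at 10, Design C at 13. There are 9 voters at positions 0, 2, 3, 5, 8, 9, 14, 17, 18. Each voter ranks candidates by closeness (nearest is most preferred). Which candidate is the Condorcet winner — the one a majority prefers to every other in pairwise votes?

Design F

With single-peaked preferences on a line, the Condorcet winner is the candidate closest to the median voter.
The median voter (position 8) is closest to Design F at 10.
Check: Design F vs Design C — voters closer to Design F: 6 of 9.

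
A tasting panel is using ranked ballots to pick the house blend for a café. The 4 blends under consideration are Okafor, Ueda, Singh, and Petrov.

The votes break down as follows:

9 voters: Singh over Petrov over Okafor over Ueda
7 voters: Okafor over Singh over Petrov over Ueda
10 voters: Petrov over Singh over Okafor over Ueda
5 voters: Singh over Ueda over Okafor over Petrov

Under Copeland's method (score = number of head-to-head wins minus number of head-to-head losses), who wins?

Pairwise results:
  Okafor vs Ueda: Okafor wins 26–5.
  Okafor vs Singh: Singh wins 24–7.
  Okafor vs Petrov: Petrov wins 19–12.
  Ueda vs Singh: Singh wins 31–0.
  Ueda vs Petrov: Petrov wins 26–5.
  Singh vs Petrov: Singh wins 21–10.
Copeland scores (wins − losses):
  Okafor: 1 − 2 = -1
  Ueda: 0 − 3 = -3
  Singh: 3 − 0 = 3
  Petrov: 2 − 1 = 1
Singh has the best Copeland score.

Singh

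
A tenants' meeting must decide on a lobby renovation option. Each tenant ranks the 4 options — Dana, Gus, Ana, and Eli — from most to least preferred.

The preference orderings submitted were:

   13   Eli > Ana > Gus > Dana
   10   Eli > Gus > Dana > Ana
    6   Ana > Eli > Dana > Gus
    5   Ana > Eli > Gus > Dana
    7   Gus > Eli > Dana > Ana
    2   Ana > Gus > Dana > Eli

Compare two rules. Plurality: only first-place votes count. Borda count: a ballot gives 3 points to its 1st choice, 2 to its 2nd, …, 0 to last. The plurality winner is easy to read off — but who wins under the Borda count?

Plurality first-place counts: Dana 0, Gus 7, Ana 13, Eli 23 → Eli.
Borda totals: Dana 25, Gus 63, Ana 65, Eli 105 → Eli.

Eli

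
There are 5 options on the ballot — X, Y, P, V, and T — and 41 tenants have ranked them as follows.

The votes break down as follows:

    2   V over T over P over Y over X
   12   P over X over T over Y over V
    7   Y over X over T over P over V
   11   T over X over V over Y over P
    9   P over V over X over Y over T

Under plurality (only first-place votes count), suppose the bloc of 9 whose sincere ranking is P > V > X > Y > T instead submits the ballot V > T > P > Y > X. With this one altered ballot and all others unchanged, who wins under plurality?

P

First-place totals with the altered ballot: X 0, Y 7, P 12, V 11, T 11.
The winner is unchanged: still P.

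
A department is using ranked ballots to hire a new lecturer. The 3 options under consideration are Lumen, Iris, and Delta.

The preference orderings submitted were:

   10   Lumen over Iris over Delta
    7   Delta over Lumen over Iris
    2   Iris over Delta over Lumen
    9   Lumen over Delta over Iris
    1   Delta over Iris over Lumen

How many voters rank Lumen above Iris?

Ballots ranking Lumen above Iris: 10+7+9 = 26.
Ballots ranking Iris above Lumen: 2+1 = 3.
So 26 of 29 voters prefer Lumen to Iris.

26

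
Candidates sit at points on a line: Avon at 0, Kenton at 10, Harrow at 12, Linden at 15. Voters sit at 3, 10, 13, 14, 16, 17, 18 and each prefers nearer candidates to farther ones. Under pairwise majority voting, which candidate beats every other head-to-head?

With single-peaked preferences on a line, the Condorcet winner is the candidate closest to the median voter.
The median voter (position 14) is closest to Linden at 15.
Check: Linden vs Kenton — voters closer to Linden: 5 of 7.

Linden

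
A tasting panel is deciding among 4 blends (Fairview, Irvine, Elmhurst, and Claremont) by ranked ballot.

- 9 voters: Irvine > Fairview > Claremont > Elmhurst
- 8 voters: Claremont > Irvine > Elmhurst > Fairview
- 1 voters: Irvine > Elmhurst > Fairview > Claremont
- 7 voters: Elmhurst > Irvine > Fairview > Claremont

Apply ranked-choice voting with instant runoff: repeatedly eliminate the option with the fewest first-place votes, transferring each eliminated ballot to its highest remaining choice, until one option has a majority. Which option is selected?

Round 1: Irvine 10, Claremont 8, Elmhurst 7, Fairview 0. Fairview has the fewest and is eliminated.
Round 2: Irvine 10, Claremont 8, Elmhurst 7. Elmhurst has the fewest and is eliminated.
Round 3: Irvine 17, Claremont 8. Irvine has a majority.

Irvine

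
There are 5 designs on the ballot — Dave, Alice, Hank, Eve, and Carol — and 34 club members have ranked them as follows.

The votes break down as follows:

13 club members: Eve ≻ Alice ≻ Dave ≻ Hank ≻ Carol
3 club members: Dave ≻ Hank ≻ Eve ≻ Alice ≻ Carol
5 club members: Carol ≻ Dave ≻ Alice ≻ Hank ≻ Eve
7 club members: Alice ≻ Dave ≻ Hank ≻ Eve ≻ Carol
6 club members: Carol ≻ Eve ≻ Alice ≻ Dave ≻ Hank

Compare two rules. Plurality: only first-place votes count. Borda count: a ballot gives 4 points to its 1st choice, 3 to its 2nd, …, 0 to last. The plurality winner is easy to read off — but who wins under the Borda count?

Alice

Plurality first-place counts: Dave 3, Alice 7, Hank 0, Eve 13, Carol 11 → Eve.
Borda totals: Dave 80, Alice 92, Hank 41, Eve 83, Carol 44 → Alice.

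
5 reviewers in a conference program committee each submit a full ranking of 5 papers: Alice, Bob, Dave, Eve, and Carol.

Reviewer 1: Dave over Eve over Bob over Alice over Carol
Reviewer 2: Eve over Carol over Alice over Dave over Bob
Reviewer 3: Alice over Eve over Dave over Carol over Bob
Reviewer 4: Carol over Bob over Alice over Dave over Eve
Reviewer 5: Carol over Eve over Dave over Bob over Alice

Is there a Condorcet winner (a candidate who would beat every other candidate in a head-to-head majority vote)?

Yes

Head-to-head results (5 voters total):
Alice vs Bob: Bob wins 3–2.
Alice vs Dave: Alice wins 3–2.
Alice vs Eve: Eve wins 3–2.
Alice vs Carol: Carol wins 3–2.
Bob vs Dave: Dave wins 4–1.
Bob vs Eve: Eve wins 4–1.
Bob vs Carol: Carol wins 4–1.
Dave vs Eve: Eve wins 3–2.
Dave vs Carol: Carol wins 3–2.
Eve vs Carol: Eve wins 3–2.
Eve beats each rival — Alice (3–2), Bob (4–1), Dave (3–2), Carol (3–2) — so Eve is the Condorcet winner.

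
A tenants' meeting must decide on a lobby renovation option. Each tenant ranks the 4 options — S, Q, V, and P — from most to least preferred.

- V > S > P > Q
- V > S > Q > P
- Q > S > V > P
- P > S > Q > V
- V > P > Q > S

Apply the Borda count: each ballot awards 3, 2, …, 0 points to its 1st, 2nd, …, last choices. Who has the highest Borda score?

Borda scores:
  S: 2 + 2 + 2 + 2 + 0 = 8
  Q: 0 + 1 + 3 + 1 + 1 = 6
  V: 3 + 3 + 1 + 0 + 3 = 10
  P: 1 + 0 + 0 + 3 + 2 = 6
V has the highest total.

V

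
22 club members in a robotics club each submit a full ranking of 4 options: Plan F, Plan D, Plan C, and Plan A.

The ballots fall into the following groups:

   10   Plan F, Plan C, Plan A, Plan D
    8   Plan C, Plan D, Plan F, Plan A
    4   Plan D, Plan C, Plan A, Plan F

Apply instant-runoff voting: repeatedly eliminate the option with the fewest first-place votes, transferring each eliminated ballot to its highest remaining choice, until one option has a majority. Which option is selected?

Round 1: Plan F 10, Plan C 8, Plan D 4, Plan A 0. Plan A has the fewest and is eliminated.
Round 2: Plan F 10, Plan C 8, Plan D 4. Plan D has the fewest and is eliminated.
Round 3: Plan C 12, Plan F 10. Plan C has a majority.

Plan C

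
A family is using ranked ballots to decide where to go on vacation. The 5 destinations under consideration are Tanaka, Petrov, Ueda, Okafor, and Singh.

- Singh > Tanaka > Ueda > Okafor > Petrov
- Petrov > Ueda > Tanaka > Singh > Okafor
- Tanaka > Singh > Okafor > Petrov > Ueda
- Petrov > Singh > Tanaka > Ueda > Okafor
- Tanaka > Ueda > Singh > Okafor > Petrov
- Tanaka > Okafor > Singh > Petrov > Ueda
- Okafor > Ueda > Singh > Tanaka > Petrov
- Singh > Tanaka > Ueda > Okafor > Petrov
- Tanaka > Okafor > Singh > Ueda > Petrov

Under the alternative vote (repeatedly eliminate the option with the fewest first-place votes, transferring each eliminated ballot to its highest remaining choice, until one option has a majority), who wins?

Round 1: Tanaka 4, Petrov 2, Singh 2, Okafor 1, Ueda 0. Ueda has the fewest and is eliminated.
Round 2: Tanaka 4, Petrov 2, Singh 2, Okafor 1. Okafor has the fewest and is eliminated.
Round 3: Tanaka 4, Singh 3, Petrov 2. Petrov has the fewest and is eliminated.
Round 4: Tanaka 5, Singh 4. Tanaka has a majority.

Tanaka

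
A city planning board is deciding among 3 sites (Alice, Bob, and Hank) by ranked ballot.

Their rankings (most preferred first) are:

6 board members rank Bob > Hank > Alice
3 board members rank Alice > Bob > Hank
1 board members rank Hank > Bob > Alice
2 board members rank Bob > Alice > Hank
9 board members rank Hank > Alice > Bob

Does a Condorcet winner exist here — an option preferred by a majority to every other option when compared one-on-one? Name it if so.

Head-to-head results (21 voters total):
Alice vs Bob: Alice wins 12–9.
Alice vs Hank: Hank wins 16–5.
Bob vs Hank: Bob wins 11–10.
No candidate beats all others: Alice beats Bob beats Hank beats Alice, a majority cycle.

None — there is no Condorcet winner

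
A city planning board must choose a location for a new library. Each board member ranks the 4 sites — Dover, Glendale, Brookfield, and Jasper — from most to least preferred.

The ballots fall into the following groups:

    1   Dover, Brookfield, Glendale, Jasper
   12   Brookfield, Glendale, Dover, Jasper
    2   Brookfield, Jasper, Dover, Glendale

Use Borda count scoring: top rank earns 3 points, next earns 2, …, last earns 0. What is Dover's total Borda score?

Borda scores:
  Dover: 3 + 12·1 + 2·1 = 17
  Glendale: 1 + 12·2 + 2·0 = 25
  Brookfield: 2 + 12·3 + 2·3 = 44
  Jasper: 0 + 12·0 + 2·2 = 4

17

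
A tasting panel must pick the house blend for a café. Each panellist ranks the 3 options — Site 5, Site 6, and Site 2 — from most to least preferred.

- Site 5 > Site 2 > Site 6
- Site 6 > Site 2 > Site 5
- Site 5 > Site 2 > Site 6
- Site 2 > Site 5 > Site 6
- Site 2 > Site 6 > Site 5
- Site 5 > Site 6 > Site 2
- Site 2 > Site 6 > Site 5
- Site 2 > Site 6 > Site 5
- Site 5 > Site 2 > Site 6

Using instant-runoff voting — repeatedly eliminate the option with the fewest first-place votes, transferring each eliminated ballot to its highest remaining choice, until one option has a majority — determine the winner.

Round 1: Site 5 4, Site 2 4, Site 6 1. Site 6 has the fewest and is eliminated.
Round 2: Site 2 5, Site 5 4. Site 2 has a majority.

Site 2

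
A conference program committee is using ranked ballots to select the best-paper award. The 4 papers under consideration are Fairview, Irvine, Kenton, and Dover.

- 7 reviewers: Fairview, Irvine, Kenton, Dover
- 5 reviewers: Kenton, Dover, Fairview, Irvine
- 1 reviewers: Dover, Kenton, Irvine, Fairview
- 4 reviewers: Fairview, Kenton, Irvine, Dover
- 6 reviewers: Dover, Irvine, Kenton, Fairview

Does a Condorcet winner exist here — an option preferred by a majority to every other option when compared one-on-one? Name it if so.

Head-to-head results (23 voters total):
Fairview vs Irvine: Fairview wins 16–7.
Fairview vs Kenton: Kenton wins 12–11.
Fairview vs Dover: Dover wins 12–11.
Irvine vs Kenton: Irvine wins 13–10.
Irvine vs Dover: Dover wins 12–11.
Kenton vs Dover: Kenton wins 16–7.
No candidate beats all others: Fairview beats Irvine beats Kenton beats Fairview, a majority cycle.

No Condorcet winner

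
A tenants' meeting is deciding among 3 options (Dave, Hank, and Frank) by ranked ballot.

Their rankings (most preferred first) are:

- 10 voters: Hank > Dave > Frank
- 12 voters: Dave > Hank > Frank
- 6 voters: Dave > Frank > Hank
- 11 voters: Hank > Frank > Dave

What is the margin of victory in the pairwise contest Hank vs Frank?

27

Ballots ranking Hank above Frank: 10+12+11 = 33.
Ballots ranking Frank above Hank: 6.
Hank wins 33–6, a margin of 27.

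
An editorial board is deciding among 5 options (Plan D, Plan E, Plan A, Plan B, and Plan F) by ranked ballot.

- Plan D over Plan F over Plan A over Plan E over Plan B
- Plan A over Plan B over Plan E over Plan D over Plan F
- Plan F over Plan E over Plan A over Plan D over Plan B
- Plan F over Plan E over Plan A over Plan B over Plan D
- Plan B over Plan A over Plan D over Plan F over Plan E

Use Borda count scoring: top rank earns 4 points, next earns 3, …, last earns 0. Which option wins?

Borda scores:
  Plan D: 4 + 1 + 1 + 0 + 2 = 8
  Plan E: 1 + 2 + 3 + 3 + 0 = 9
  Plan A: 2 + 4 + 2 + 2 + 3 = 13
  Plan B: 0 + 3 + 0 + 1 + 4 = 8
  Plan F: 3 + 0 + 4 + 4 + 1 = 12
Plan A has the highest total.

Plan A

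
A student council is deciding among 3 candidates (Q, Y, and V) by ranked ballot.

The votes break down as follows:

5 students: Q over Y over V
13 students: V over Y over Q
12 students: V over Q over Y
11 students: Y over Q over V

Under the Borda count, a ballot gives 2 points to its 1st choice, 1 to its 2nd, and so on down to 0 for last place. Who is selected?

Borda scores:
  Q: 5·2 + 13·0 + 12·1 + 11·1 = 33
  Y: 5·1 + 13·1 + 12·0 + 11·2 = 40
  V: 5·0 + 13·2 + 12·2 + 11·0 = 50
V has the highest total.

V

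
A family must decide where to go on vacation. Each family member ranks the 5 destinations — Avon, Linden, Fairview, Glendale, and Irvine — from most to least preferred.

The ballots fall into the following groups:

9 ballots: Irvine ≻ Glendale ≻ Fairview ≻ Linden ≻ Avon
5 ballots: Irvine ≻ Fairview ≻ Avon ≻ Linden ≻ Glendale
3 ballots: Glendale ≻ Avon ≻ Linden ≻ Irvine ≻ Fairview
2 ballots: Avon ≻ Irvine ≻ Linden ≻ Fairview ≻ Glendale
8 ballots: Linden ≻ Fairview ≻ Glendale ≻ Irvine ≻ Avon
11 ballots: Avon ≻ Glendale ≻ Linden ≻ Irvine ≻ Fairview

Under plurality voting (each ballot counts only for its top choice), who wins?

Irvine

First-place vote totals:
  Avon: 13
  Linden: 8
  Fairview: 0
  Glendale: 3
  Irvine: 14
Irvine has the most first-place votes.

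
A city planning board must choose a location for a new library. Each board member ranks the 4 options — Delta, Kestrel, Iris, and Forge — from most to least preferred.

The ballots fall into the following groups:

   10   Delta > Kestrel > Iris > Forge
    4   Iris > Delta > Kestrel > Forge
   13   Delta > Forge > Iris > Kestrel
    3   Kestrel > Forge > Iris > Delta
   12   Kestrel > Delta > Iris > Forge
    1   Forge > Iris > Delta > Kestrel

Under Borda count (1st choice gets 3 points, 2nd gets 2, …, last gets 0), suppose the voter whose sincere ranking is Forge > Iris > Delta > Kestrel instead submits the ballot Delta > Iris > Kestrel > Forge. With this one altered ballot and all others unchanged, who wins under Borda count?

Borda totals with the altered ballot: Delta 104, Kestrel 70, Iris 52, Forge 32.
The winner is unchanged: still Delta.

Delta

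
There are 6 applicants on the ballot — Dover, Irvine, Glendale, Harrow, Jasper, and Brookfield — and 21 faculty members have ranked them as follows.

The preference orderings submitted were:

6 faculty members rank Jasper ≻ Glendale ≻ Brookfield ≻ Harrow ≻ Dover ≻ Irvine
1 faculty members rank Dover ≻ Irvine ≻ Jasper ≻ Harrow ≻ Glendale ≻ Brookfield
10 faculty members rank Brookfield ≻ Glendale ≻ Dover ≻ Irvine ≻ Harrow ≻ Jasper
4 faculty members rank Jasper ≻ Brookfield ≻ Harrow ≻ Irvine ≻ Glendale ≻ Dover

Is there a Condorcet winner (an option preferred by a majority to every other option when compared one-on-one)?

Head-to-head results (21 voters total):
Dover vs Irvine: Dover wins 17–4.
Dover vs Glendale: Glendale wins 20–1.
Dover vs Harrow: Dover wins 11–10.
Dover vs Jasper: Dover wins 11–10.
Dover vs Brookfield: Brookfield wins 20–1.
Irvine vs Glendale: Glendale wins 16–5.
Irvine vs Harrow: Irvine wins 11–10.
Irvine vs Jasper: Irvine wins 11–10.
Irvine vs Brookfield: Brookfield wins 20–1.
Glendale vs Harrow: Glendale wins 16–5.
Glendale vs Jasper: Jasper wins 11–10.
Glendale vs Brookfield: Brookfield wins 14–7.
Harrow vs Jasper: Jasper wins 11–10.
Harrow vs Brookfield: Brookfield wins 20–1.
Jasper vs Brookfield: Jasper wins 11–10.
No candidate beats all others: Dover beats Jasper beats Glendale beats Dover, a majority cycle.

No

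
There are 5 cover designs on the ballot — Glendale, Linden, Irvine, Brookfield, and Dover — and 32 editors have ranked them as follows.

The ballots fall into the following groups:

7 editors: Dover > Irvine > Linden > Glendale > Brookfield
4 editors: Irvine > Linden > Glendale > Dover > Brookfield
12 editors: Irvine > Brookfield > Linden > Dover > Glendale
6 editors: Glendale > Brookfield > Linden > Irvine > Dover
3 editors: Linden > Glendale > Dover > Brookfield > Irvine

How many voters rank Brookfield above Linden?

Ballots ranking Brookfield above Linden: 12+6 = 18.
Ballots ranking Linden above Brookfield: 7+4+3 = 14.
So 18 of 32 voters prefer Brookfield to Linden.

18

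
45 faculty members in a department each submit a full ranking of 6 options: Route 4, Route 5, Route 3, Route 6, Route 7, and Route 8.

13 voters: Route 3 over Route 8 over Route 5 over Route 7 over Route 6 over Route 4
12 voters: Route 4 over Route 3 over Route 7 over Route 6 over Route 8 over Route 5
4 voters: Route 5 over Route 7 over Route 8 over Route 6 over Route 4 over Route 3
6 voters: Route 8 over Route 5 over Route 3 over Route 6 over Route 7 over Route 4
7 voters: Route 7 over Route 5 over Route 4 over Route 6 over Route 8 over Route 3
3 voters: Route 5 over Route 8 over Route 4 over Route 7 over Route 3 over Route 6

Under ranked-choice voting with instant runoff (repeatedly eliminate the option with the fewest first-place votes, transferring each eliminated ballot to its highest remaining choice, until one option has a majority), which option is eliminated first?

Route 6

Round 1: Route 3 13, Route 4 12, Route 5 7, Route 7 7, Route 8 6, Route 6 0. Route 6 has the fewest and is eliminated.
Round 2: Route 3 13, Route 4 12, Route 5 7, Route 7 7, Route 8 6. Route 8 has the fewest and is eliminated.
Round 3: Route 5 13, Route 3 13, Route 4 12, Route 7 7. Route 7 has the fewest and is eliminated.
Round 4: Route 5 20, Route 3 13, Route 4 12. Route 4 has the fewest and is eliminated.
Round 5: Route 3 25, Route 5 20. Route 3 has a majority.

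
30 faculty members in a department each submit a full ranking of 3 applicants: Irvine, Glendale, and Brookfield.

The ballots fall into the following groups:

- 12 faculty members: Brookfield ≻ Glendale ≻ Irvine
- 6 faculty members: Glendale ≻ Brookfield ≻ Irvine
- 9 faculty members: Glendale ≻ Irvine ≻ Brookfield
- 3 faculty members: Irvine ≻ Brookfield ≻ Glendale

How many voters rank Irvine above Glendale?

Ballots ranking Irvine above Glendale: 3.
Ballots ranking Glendale above Irvine: 12+6+9 = 27.
So 3 of 30 voters prefer Irvine to Glendale.

3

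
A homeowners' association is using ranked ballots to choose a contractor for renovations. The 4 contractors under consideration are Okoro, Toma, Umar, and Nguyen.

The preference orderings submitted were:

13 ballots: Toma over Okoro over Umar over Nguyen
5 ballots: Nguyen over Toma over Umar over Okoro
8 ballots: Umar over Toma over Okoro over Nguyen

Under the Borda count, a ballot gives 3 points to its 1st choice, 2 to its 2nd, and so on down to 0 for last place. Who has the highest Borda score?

Borda scores:
  Okoro: 13·2 + 5·0 + 8·1 = 34
  Toma: 13·3 + 5·2 + 8·2 = 65
  Umar: 13·1 + 5·1 + 8·3 = 42
  Nguyen: 13·0 + 5·3 + 8·0 = 15
Toma has the highest total.

Toma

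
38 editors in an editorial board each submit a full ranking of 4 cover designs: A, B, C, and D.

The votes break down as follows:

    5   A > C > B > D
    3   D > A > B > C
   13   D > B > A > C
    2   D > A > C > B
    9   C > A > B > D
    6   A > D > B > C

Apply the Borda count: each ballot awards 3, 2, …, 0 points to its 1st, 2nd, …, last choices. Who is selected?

A

Borda scores:
  A: 5·3 + 3·2 + 13·1 + 2·2 + 9·2 + 6·3 = 74
  B: 5·1 + 3·1 + 13·2 + 2·0 + 9·1 + 6·1 = 49
  C: 5·2 + 3·0 + 13·0 + 2·1 + 9·3 + 6·0 = 39
  D: 5·0 + 3·3 + 13·3 + 2·3 + 9·0 + 6·2 = 66
A has the highest total.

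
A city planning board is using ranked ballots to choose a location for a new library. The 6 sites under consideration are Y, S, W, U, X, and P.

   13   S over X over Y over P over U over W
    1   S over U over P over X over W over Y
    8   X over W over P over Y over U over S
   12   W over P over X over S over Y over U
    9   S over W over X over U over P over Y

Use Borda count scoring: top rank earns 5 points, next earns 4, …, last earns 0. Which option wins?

Borda scores:
  Y: 13·3 + 0 + 8·2 + 12·1 + 9·0 = 67
  S: 13·5 + 5 + 8·0 + 12·2 + 9·5 = 139
  W: 13·0 + 1 + 8·4 + 12·5 + 9·4 = 129
  U: 13·1 + 4 + 8·1 + 12·0 + 9·2 = 43
  X: 13·4 + 2 + 8·5 + 12·3 + 9·3 = 157
  P: 13·2 + 3 + 8·3 + 12·4 + 9·1 = 110
X has the highest total.

X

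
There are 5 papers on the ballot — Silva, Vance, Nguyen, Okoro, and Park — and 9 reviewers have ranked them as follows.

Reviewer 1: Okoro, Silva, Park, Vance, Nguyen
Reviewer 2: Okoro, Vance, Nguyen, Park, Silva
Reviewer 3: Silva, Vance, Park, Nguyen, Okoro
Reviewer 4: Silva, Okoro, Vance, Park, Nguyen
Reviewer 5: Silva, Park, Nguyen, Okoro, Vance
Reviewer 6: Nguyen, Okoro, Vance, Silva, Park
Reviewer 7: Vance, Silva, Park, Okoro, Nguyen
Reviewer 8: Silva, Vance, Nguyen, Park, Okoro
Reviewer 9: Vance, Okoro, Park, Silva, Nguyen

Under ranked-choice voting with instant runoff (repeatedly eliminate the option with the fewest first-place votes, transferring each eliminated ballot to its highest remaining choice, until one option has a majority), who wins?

Silva

Round 1: Silva 4, Vance 2, Okoro 2, Nguyen 1, Park 0. Park has the fewest and is eliminated.
Round 2: Silva 4, Vance 2, Okoro 2, Nguyen 1. Nguyen has the fewest and is eliminated.
Round 3: Silva 4, Okoro 3, Vance 2. Vance has the fewest and is eliminated.
Round 4: Silva 5, Okoro 4. Silva has a majority.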